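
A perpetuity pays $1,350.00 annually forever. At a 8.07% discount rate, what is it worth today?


Formula: PV = C / r
Substituting: PV = $1,350.00 / 0.0807
PV = $16,728.62

$16,728.62


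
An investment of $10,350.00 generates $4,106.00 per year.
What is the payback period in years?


Formula: Payback = investment / annual cash flow
Substituting: Payback = $10,350.00 / $4,106.00
Payback = 2.5207 years

2.5207 years


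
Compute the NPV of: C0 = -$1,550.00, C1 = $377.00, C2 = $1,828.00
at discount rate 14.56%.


Formula: NPV = C0 + C1/(1+r) + C2/(1+r)^2
Discount C1: $377.00 / (1 + 0.1456) = $329.09
Discount C2: $1,828.00 / (1 + 0.1456)^2 = $1,392.87
NPV = -$1,550.00 + $329.09 + $1,392.87 = $171.95

$171.95


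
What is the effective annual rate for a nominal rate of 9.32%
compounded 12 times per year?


Formula: EAR = (1 + r/m)^m - 1
Period rate: r/m = 0.0932 / 12 = 0.007767
Compounding: (1 + 0.007767)^12 = 1.097286
EAR = 1.097286 - 1 = 0.097286

0.097286


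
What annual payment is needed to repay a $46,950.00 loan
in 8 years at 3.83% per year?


Formula: PMT = PV * r / (1 - (1+r)^(-n))
Denominator: 1 - (1 + 0.0383)^(-8) = 0.259684
Numerator: $46,950.00 * 0.0383 = 1798.185
PMT = 1798.185 / 0.259684 = $6,924.51

$6,924.51


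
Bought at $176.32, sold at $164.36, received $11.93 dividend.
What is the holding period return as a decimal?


Formula: HPR = (P1 - P0 + D) / P0
Gain: $164.36 - $176.32 + $11.93 = -$0.03
HPR = -$0.03 / $176.32 = -0.0002

-0.0002


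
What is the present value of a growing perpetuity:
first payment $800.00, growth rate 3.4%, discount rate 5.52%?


Formula: PV = C / (r - g)
Spread: r - g = 0.0552 - 0.034 = 0.0212
Substituting: PV = $800.00 / 0.0212
PV = $37,735.85

$37,735.85


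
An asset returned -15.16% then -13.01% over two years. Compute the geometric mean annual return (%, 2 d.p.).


Formula: Geometric mean = ((1+r1)*(1+r2))^(1/2) - 1
Product: (1 + -0.1516) * (1 + -0.1301) = 0.8484 * 0.8699 = 0.738023
Square root: 0.738023^0.5 = 0.859083
Geometric mean = 0.859083 - 1 = -0.140917
As percentage: -14.09%

-14.09%


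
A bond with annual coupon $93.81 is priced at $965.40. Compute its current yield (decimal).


Formula: Current yield = annual coupon / price
Substituting: CY = $93.81 / $965.40
CY = 0.097172

0.097172


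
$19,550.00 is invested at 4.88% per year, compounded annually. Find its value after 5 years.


Formula: FV = P * (1 + r)^n
Substituting: FV = $19,550.00 * (1 + 0.0488)^5
Growth factor: (1.0488)^5 = 1.269005
FV = $19,550.00 * 1.269005 = $24,809.05

$24,809.05


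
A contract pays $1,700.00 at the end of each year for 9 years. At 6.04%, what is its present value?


Formula: PV = PMT * (1 - (1+r)^(-n)) / r
Discount factor: (1 + 0.0604)^(-9) = 0.589892
Bracket: 1 - 0.589892 = 0.410108
PV = $1,700.00 * 0.410108 / 0.0604 = $11,542.77

$11,542.77


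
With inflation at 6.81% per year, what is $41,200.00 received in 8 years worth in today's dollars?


Formula: Real value = nominal / (1 + inflation)^years
Price level: (1 + 0.0681)^8 = 1.693929
Real value = $41,200.00 / 1.693929 = $24,322.15

$24,322.15


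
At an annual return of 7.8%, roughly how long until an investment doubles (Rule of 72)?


Formula: Years ≈ 72 / r
Substituting: Years ≈ 72 / 7.8
Years ≈ 9.2

9.2 years


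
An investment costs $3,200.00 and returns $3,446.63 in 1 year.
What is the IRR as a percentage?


Formula: IRR = C1/C0 - 1
Substituting: IRR = $3,446.63 / $3,200.00 - 1
Ratio: 1.077072 - 1 = 0.077072
IRR = 7.7072%

7.7072%


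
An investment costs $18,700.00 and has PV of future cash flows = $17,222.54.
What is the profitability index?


Formula: PI = PV(cash flows) / initial investment
Substituting: PI = $17,222.54 / $18,700.00
PI = 0.921

0.921


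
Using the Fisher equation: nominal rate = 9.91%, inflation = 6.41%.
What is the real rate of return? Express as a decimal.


Formula: (1 + r_real) = (1 + r_nom) / (1 + inflation)
Substituting: (1 + r_real) = 1.0991 / 1.0641
(1 + r_real) = 1.032892
r_real = 1.032892 - 1 = 0.032892

0.032892


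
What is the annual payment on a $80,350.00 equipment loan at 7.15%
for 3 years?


Formula: PMT = PV * r / (1 - (1+r)^(-n))
Denominator: 1 - (1 + 0.0715)^(-3) = 0.187126
Numerator: $80,350.00 * 0.0715 = 5745.025
PMT = 5745.025 / 0.187126 = $30,701.45

$30,701.45


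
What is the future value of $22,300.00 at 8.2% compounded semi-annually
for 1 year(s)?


Formula: FV = P * (1 + r/m)^(m*t)
Period rate: r/m = 0.082 / 2 = 0.041
Total periods: m*t = 2 * 1 = 2
Growth factor: (1 + 0.041)^2 = 1.083681
FV = $22,300.00 * 1.083681 = $24,166.09

$24,166.09


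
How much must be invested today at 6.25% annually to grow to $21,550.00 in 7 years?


Formula: PV = FV / (1 + r)^n
Substituting: PV = $21,550.00 / (1 + 0.0625)^7
Discount factor: (1.0625)^7 = 1.528631
PV = $21,550.00 / 1.528631 = $14,097.58

$14,097.58


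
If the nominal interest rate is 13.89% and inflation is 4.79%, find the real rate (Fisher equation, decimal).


Formula: (1 + r_real) = (1 + r_nom) / (1 + inflation)
Substituting: (1 + r_real) = 1.1389 / 1.0479
(1 + r_real) = 1.08684
r_real = 1.08684 - 1 = 0.08684

0.08684


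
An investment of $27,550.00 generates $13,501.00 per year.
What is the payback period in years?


Formula: Payback = investment / annual cash flow
Substituting: Payback = $27,550.00 / $13,501.00
Payback = 2.0406 years

2.0406 years


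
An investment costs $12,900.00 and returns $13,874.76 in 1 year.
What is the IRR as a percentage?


Formula: IRR = C1/C0 - 1
Substituting: IRR = $13,874.76 / $12,900.00 - 1
Ratio: 1.075563 - 1 = 0.075563
IRR = 7.5563%

7.5563%


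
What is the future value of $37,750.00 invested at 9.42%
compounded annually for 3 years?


Formula: FV = P * (1 + r)^n
Substituting: FV = $37,750.00 * (1 + 0.0942)^3
Growth factor: (1.0942)^3 = 1.310057
FV = $37,750.00 * 1.310057 = $49,454.64

$49,454.64


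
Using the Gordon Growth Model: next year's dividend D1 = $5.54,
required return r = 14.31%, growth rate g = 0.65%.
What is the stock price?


Formula: P = D1 / (r - g)
Spread: r - g = 0.1431 - 0.0065 = 0.1366
Substituting: P = $5.54 / 0.1366
P = $40.56

$40.56


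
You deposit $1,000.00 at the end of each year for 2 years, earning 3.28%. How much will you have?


Formula: FV = PMT * ((1+r)^n - 1) / r
Growth factor: (1 + 0.0328)^2 = 1.066676
Numerator: 1.066676 - 1 = 0.066676
FV = $1,000.00 * 0.066676 / 0.0328 = $2,032.80

$2,032.80


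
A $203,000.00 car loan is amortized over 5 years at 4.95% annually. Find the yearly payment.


Formula: PMT = PV * r / (1 - (1+r)^(-n))
Denominator: 1 - (1 + 0.0495)^(-5) = 0.214606
Numerator: $203,000.00 * 0.0495 = 10048.5
PMT = 10048.5 / 0.214606 = $46,823.10

$46,823.10


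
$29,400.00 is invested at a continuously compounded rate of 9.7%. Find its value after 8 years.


Formula: FV = P * e^(r*t)
Exponent: r*t = 0.097 * 8 = 0.776
e^(0.776) = 2.172764
FV = $29,400.00 * 2.172764 = $63,879.26

$63,879.26


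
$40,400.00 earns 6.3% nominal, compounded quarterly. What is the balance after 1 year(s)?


Formula: FV = P * (1 + r/m)^(m*t)
Period rate: r/m = 0.063 / 4 = 0.01575
Total periods: m*t = 4 * 1 = 4
Growth factor: (1 + 0.01575)^4 = 1.064504
FV = $40,400.00 * 1.064504 = $43,005.96

$43,005.96


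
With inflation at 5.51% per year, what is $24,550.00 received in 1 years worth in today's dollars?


Formula: Real value = nominal / (1 + inflation)^years
Price level: (1 + 0.0551)^1 = 1.0551
Real value = $24,550.00 / 1.0551 = $23,267.94

$23,267.94


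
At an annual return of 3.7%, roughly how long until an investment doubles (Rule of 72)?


Formula: Years ≈ 72 / r
Substituting: Years ≈ 72 / 3.7
Years ≈ 19.5

19.5 years


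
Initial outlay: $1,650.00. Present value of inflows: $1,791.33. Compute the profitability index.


Formula: PI = PV(cash flows) / initial investment
Substituting: PI = $1,791.33 / $1,650.00
PI = 1.0857

1.0857


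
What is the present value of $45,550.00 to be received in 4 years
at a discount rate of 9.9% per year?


Formula: PV = FV / (1 + r)^n
Substituting: PV = $45,550.00 / (1 + 0.099)^4
Discount factor: (1.099)^4 = 1.458783
PV = $45,550.00 / 1.458783 = $31,224.65

$31,224.65


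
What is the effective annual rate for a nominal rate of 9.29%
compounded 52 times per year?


Formula: EAR = (1 + r/m)^m - 1
Period rate: r/m = 0.0929 / 52 = 0.001787
Compounding: (1 + 0.001787)^52 = 1.097261
EAR = 1.097261 - 1 = 0.097261

0.097261


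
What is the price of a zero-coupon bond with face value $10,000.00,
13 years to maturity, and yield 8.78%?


Formula: Price = FV / (1 + r)^n
Substituting: Price = $10,000.00 / (1 + 0.0878)^13
Discount factor: (1.0878)^13 = 2.986329
Price = $10,000.00 / 2.986329 = $3,348.59

$3,348.59


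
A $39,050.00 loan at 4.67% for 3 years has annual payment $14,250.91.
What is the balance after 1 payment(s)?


Formula: Balance = PV*(1+r)^k - PMT*((1+r)^k - 1)/r
Growth: (1 + 0.0467)^1 = 1.0467
Accumulated factor: ((1+r)^k - 1)/r = 1.0
Balance = $39,050.00 * 1.0467 - $14,250.91 * 1.0
Balance = $26,622.73

$26,622.73


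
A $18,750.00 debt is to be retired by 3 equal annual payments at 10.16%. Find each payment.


Formula: PMT = PV * r / (1 - (1+r)^(-n))
Denominator: 1 - (1 + 0.1016)^(-3) = 0.251954
Numerator: $18,750.00 * 0.1016 = 1905.0
PMT = 1905.0 / 0.251954 = $7,560.90

$7,560.90


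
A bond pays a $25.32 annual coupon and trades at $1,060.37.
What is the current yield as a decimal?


Formula: Current yield = annual coupon / price
Substituting: CY = $25.32 / $1,060.37
CY = 0.023878

0.023878


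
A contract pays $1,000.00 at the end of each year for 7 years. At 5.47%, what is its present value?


Formula: PV = PMT * (1 - (1+r)^(-n)) / r
Discount factor: (1 + 0.0547)^(-7) = 0.688807
Bracket: 1 - 0.688807 = 0.311193
PV = $1,000.00 * 0.311193 / 0.0547 = $5,689.09

$5,689.09


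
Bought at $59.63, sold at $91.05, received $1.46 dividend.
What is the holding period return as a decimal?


Formula: HPR = (P1 - P0 + D) / P0
Gain: $91.05 - $59.63 + $1.46 = $32.88
HPR = $32.88 / $59.63 = 0.5514

0.5514


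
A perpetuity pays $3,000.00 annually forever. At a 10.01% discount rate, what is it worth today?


Formula: PV = C / r
Substituting: PV = $3,000.00 / 0.1001
PV = $29,970.03

$29,970.03


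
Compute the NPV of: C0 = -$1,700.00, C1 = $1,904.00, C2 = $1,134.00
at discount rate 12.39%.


Formula: NPV = C0 + C1/(1+r) + C2/(1+r)^2
Discount C1: $1,904.00 / (1 + 0.1239) = $1,694.10
Discount C2: $1,134.00 / (1 + 0.1239)^2 = $897.75
NPV = -$1,700.00 + $1,694.10 + $897.75 = $891.86

$891.86


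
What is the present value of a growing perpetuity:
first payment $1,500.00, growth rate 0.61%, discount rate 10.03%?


Formula: PV = C / (r - g)
Spread: r - g = 0.1003 - 0.0061 = 0.0942
Substituting: PV = $1,500.00 / 0.0942
PV = $15,923.57

$15,923.57


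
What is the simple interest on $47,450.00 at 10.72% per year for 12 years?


Formula: I = P * r * t
Substituting: I = $47,450.00 * 0.1072 * 12
Step: I = $47,450.00 * 1.2864
I = $61,039.68

$61,039.68


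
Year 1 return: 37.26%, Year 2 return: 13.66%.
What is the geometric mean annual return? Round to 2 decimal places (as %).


Formula: Geometric mean = ((1+r1)*(1+r2))^(1/2) - 1
Product: (1 + 0.3726) * (1 + 0.1366) = 1.3726 * 1.1366 = 1.560097
Square root: 1.560097^0.5 = 1.249038
Geometric mean = 1.249038 - 1 = 0.249038
As percentage: 24.90%

24.90%


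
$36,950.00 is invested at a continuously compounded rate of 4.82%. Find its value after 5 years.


Formula: FV = P * e^(r*t)
Exponent: r*t = 0.0482 * 5 = 0.241
e^(0.241) = 1.272521
FV = $36,950.00 * 1.272521 = $47,019.65

$47,019.65


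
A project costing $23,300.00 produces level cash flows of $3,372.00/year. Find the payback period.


Formula: Payback = investment / annual cash flow
Substituting: Payback = $23,300.00 / $3,372.00
Payback = 6.9098 years

6.9098 years


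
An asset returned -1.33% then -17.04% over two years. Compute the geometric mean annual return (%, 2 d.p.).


Formula: Geometric mean = ((1+r1)*(1+r2))^(1/2) - 1
Product: (1 + -0.0133) * (1 + -0.1704) = 0.9867 * 0.8296 = 0.818566
Square root: 0.818566^0.5 = 0.904747
Geometric mean = 0.904747 - 1 = -0.095253
As percentage: -9.53%

-9.53%


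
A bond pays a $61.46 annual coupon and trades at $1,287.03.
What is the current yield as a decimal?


Formula: Current yield = annual coupon / price
Substituting: CY = $61.46 / $1,287.03
CY = 0.047753

0.047753


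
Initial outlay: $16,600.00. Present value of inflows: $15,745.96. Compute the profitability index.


Formula: PI = PV(cash flows) / initial investment
Substituting: PI = $15,745.96 / $16,600.00
PI = 0.9486

0.9486


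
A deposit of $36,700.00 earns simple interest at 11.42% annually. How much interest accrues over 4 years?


Formula: I = P * r * t
Substituting: I = $36,700.00 * 0.1142 * 4
Step: I = $36,700.00 * 0.4568
I = $16,764.56

$16,764.56


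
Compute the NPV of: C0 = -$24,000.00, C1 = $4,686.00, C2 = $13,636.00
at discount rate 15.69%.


Formula: NPV = C0 + C1/(1+r) + C2/(1+r)^2
Discount C1: $4,686.00 / (1 + 0.1569) = $4,050.48
Discount C2: $13,636.00 / (1 + 0.1569)^2 = $10,188.15
NPV = -$24,000.00 + $4,050.48 + $10,188.15 = -$9,761.37

-$9,761.37


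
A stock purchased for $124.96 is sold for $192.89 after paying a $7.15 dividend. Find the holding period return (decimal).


Formula: HPR = (P1 - P0 + D) / P0
Gain: $192.89 - $124.96 + $7.15 = $75.08
HPR = $75.08 / $124.96 = 0.6008

0.6008


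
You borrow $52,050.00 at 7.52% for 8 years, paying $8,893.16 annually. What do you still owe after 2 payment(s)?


Formula: Balance = PV*(1+r)^k - PMT*((1+r)^k - 1)/r
Growth: (1 + 0.0752)^2 = 1.156055
Accumulated factor: ((1+r)^k - 1)/r = 2.0752
Balance = $52,050.00 * 1.156055 - $8,893.16 * 2.0752
Balance = $41,717.58

$41,717.58


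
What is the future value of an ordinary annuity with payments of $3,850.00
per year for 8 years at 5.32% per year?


Formula: FV = PMT * ((1+r)^n - 1) / r
Growth factor: (1 + 0.0532)^8 = 1.513864
Numerator: 1.513864 - 1 = 0.513864
FV = $3,850.00 * 0.513864 / 0.0532 = $37,187.51

$37,187.51


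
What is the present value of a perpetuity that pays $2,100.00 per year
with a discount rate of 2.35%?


Formula: PV = C / r
Substituting: PV = $2,100.00 / 0.0235
PV = $89,361.70

$89,361.70


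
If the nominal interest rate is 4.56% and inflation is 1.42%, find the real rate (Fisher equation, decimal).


Formula: (1 + r_real) = (1 + r_nom) / (1 + inflation)
Substituting: (1 + r_real) = 1.0456 / 1.0142
(1 + r_real) = 1.03096
r_real = 1.03096 - 1 = 0.03096

0.03096


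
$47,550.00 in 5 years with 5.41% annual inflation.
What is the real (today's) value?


Formula: Real value = nominal / (1 + inflation)^years
Price level: (1 + 0.0541)^5 = 1.301395
Real value = $47,550.00 / 1.301395 = $36,537.72

$36,537.72


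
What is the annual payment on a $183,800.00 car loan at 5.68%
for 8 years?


Formula: PMT = PV * r / (1 - (1+r)^(-n))
Denominator: 1 - (1 + 0.0568)^(-8) = 0.357227
Numerator: $183,800.00 * 0.0568 = 10439.84
PMT = 10439.84 / 0.357227 = $29,224.66

$29,224.66


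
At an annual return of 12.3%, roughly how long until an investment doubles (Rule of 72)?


Formula: Years ≈ 72 / r
Substituting: Years ≈ 72 / 12.3
Years ≈ 5.9

5.9 years


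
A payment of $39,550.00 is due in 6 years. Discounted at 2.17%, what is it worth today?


Formula: PV = FV / (1 + r)^n
Substituting: PV = $39,550.00 / (1 + 0.0217)^6
Discount factor: (1.0217)^6 = 1.137471
PV = $39,550.00 / 1.137471 = $34,770.12

$34,770.12


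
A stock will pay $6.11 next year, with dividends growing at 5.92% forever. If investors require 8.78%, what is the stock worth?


Formula: P = D1 / (r - g)
Spread: r - g = 0.0878 - 0.0592 = 0.0286
Substituting: P = $6.11 / 0.0286
P = $213.64

$213.64


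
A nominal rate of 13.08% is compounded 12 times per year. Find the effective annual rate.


Formula: EAR = (1 + r/m)^m - 1
Period rate: r/m = 0.1308 / 12 = 0.0109
Compounding: (1 + 0.0109)^12 = 1.138933
EAR = 1.138933 - 1 = 0.138933

0.138933


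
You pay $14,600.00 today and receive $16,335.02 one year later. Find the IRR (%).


Formula: IRR = C1/C0 - 1
Substituting: IRR = $16,335.02 / $14,600.00 - 1
Ratio: 1.118837 - 1 = 0.118837
IRR = 11.8837%

11.8837%


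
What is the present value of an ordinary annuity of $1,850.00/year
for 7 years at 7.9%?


Formula: PV = PMT * (1 - (1+r)^(-n)) / r
Discount factor: (1 + 0.079)^(-7) = 0.587286
Bracket: 1 - 0.587286 = 0.412714
PV = $1,850.00 * 0.412714 / 0.079 = $9,664.81

$9,664.81


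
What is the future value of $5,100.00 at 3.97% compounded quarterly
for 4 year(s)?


Formula: FV = P * (1 + r/m)^(m*t)
Period rate: r/m = 0.0397 / 4 = 0.009925
Total periods: m*t = 4 * 4 = 16
Growth factor: (1 + 0.009925)^16 = 1.171186
FV = $5,100.00 * 1.171186 = $5,973.05

$5,973.05


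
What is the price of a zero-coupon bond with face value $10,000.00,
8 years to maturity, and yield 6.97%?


Formula: Price = FV / (1 + r)^n
Substituting: Price = $10,000.00 / (1 + 0.0697)^8
Discount factor: (1.0697)^8 = 1.714336
Price = $10,000.00 / 1.714336 = $5,833.16

$5,833.16


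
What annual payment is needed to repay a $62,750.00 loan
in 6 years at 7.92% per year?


Formula: PMT = PV * r / (1 - (1+r)^(-n))
Denominator: 1 - (1 + 0.0792)^(-6) = 0.367022
Numerator: $62,750.00 * 0.0792 = 4969.8
PMT = 4969.8 / 0.367022 = $13,540.86

$13,540.86


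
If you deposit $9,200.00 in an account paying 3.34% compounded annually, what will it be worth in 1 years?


Formula: FV = P * (1 + r)^n
Substituting: FV = $9,200.00 * (1 + 0.0334)^1
Growth factor: (1.0334)^1 = 1.0334
FV = $9,200.00 * 1.0334 = $9,507.28

$9,507.28


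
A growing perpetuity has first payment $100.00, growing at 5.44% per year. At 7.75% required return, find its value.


Formula: PV = C / (r - g)
Spread: r - g = 0.0775 - 0.0544 = 0.0231
Substituting: PV = $100.00 / 0.0231
PV = $4,329.00

$4,329.00


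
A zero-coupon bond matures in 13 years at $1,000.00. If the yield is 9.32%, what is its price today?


Formula: Price = FV / (1 + r)^n
Substituting: Price = $1,000.00 / (1 + 0.0932)^13
Discount factor: (1.0932)^13 = 3.184895
Price = $1,000.00 / 3.184895 = $313.98

$313.98


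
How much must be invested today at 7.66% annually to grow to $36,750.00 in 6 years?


Formula: PV = FV / (1 + r)^n
Substituting: PV = $36,750.00 / (1 + 0.0766)^6
Discount factor: (1.0766)^6 = 1.557135
PV = $36,750.00 / 1.557135 = $23,601.04

$23,601.04


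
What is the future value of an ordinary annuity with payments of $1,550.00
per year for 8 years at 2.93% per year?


Formula: FV = PMT * ((1+r)^n - 1) / r
Growth factor: (1 + 0.0293)^8 = 1.259899
Numerator: 1.259899 - 1 = 0.259899
FV = $1,550.00 * 0.259899 / 0.0293 = $13,748.93

$13,748.93


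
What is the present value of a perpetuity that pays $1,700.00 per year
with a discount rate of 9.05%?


Formula: PV = C / r
Substituting: PV = $1,700.00 / 0.0905
PV = $18,784.53

$18,784.53


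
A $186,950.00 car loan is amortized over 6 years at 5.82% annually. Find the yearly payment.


Formula: PMT = PV * r / (1 - (1+r)^(-n))
Denominator: 1 - (1 + 0.0582)^(-6) = 0.287814
Numerator: $186,950.00 * 0.0582 = 10880.49
PMT = 10880.49 / 0.287814 = $37,803.90

$37,803.90


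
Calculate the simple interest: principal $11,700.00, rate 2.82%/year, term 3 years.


Formula: I = P * r * t
Substituting: I = $11,700.00 * 0.0282 * 3
Step: I = $11,700.00 * 0.0846
I = $989.82

$989.82


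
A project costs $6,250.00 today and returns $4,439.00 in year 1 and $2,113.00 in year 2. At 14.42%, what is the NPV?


Formula: NPV = C0 + C1/(1+r) + C2/(1+r)^2
Discount C1: $4,439.00 / (1 + 0.1442) = $3,879.57
Discount C2: $2,113.00 / (1 + 0.1442)^2 = $1,613.97
NPV = -$6,250.00 + $3,879.57 + $1,613.97 = -$756.46

-$756.46


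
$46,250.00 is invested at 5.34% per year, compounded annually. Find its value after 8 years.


Formula: FV = P * (1 + r)^n
Substituting: FV = $46,250.00 * (1 + 0.0534)^8
Growth factor: (1.0534)^8 = 1.516165
FV = $46,250.00 * 1.516165 = $70,122.64

$70,122.64


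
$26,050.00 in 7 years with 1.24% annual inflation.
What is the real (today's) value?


Formula: Real value = nominal / (1 + inflation)^years
Price level: (1 + 0.0124)^7 = 1.090097
Real value = $26,050.00 / 1.090097 = $23,896.97

$23,896.97


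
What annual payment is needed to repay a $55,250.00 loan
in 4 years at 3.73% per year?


Formula: PMT = PV * r / (1 - (1+r)^(-n))
Denominator: 1 - (1 + 0.0373)^(-4) = 0.136261
Numerator: $55,250.00 * 0.0373 = 2060.825
PMT = 2060.825 / 0.136261 = $15,124.09

$15,124.09


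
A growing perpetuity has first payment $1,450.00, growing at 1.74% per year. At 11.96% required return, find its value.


Formula: PV = C / (r - g)
Spread: r - g = 0.1196 - 0.0174 = 0.1022
Substituting: PV = $1,450.00 / 0.1022
PV = $14,187.87

$14,187.87


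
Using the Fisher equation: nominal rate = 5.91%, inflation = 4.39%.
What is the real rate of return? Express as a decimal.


Formula: (1 + r_real) = (1 + r_nom) / (1 + inflation)
Substituting: (1 + r_real) = 1.0591 / 1.0439
(1 + r_real) = 1.014561
r_real = 1.014561 - 1 = 0.014561

0.014561


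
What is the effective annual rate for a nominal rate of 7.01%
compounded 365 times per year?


Formula: EAR = (1 + r/m)^m - 1
Period rate: r/m = 0.0701 / 365 = 0.000192
Compounding: (1 + 0.000192)^365 = 1.072608
EAR = 1.072608 - 1 = 0.072608

0.072608


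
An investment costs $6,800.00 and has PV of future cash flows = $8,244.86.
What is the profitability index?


Formula: PI = PV(cash flows) / initial investment
Substituting: PI = $8,244.86 / $6,800.00
PI = 1.2125

1.2125


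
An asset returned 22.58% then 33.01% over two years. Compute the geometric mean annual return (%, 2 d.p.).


Formula: Geometric mean = ((1+r1)*(1+r2))^(1/2) - 1
Product: (1 + 0.2258) * (1 + 0.3301) = 1.2258 * 1.3301 = 1.630437
Square root: 1.630437^0.5 = 1.276885
Geometric mean = 1.276885 - 1 = 0.276885
As percentage: 27.69%

27.69%


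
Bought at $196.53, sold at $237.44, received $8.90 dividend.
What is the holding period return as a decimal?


Formula: HPR = (P1 - P0 + D) / P0
Gain: $237.44 - $196.53 + $8.90 = $49.81
HPR = $49.81 / $196.53 = 0.2534

0.2534


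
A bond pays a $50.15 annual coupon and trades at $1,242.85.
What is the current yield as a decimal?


Formula: Current yield = annual coupon / price
Substituting: CY = $50.15 / $1,242.85
CY = 0.040351

0.040351


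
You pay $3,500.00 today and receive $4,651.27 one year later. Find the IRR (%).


Formula: IRR = C1/C0 - 1
Substituting: IRR = $4,651.27 / $3,500.00 - 1
Ratio: 1.328934 - 1 = 0.328934
IRR = 32.8934%

32.8934%


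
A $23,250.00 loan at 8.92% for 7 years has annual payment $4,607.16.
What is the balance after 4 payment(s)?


Formula: Balance = PV*(1+r)^k - PMT*((1+r)^k - 1)/r
Growth: (1 + 0.0892)^4 = 1.407442
Accumulated factor: ((1+r)^k - 1)/r = 4.567736
Balance = $23,250.00 * 1.407442 - $4,607.16 * 4.567736
Balance = $11,678.74

$11,678.74


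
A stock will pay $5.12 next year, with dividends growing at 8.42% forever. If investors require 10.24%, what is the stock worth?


Formula: P = D1 / (r - g)
Spread: r - g = 0.1024 - 0.0842 = 0.0182
Substituting: P = $5.12 / 0.0182
P = $281.32

$281.32


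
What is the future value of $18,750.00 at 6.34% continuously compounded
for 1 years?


Formula: FV = P * e^(r*t)
Exponent: r*t = 0.0634 * 1 = 0.0634
e^(0.0634) = 1.065453
FV = $18,750.00 * 1.065453 = $19,977.24

$19,977.24


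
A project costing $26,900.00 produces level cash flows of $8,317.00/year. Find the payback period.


Formula: Payback = investment / annual cash flow
Substituting: Payback = $26,900.00 / $8,317.00
Payback = 3.2343 years

3.2343 years


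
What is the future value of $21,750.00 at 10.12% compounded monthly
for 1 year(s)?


Formula: FV = P * (1 + r/m)^(m*t)
Period rate: r/m = 0.1012 / 12 = 0.008433
Total periods: m*t = 12 * 1 = 12
Growth factor: (1 + 0.008433)^12 = 1.106028
FV = $21,750.00 * 1.106028 = $24,056.12

$24,056.12


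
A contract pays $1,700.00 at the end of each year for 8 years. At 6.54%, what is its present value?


Formula: PV = PMT * (1 - (1+r)^(-n)) / r
Discount factor: (1 + 0.0654)^(-8) = 0.602419
Bracket: 1 - 0.602419 = 0.397581
PV = $1,700.00 * 0.397581 / 0.0654 = $10,334.68

$10,334.68


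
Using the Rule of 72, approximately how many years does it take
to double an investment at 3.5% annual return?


Formula: Years ≈ 72 / r
Substituting: Years ≈ 72 / 3.5
Years ≈ 20.6

20.6 years


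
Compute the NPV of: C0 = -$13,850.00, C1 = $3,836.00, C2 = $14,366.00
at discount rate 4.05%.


Formula: NPV = C0 + C1/(1+r) + C2/(1+r)^2
Discount C1: $3,836.00 / (1 + 0.0405) = $3,686.69
Discount C2: $14,366.00 / (1 + 0.0405)^2 = $13,269.41
NPV = -$13,850.00 + $3,686.69 + $13,269.41 = $3,106.10

$3,106.10


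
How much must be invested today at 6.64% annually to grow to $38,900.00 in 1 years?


Formula: PV = FV / (1 + r)^n
Substituting: PV = $38,900.00 / (1 + 0.0664)^1
Discount factor: (1.0664)^1 = 1.0664
PV = $38,900.00 / 1.0664 = $36,477.87

$36,477.87


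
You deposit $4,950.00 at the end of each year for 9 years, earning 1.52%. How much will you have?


Formula: FV = PMT * ((1+r)^n - 1) / r
Growth factor: (1 + 0.0152)^9 = 1.145419
Numerator: 1.145419 - 1 = 0.145419
FV = $4,950.00 * 0.145419 / 0.0152 = $47,356.93

$47,356.93


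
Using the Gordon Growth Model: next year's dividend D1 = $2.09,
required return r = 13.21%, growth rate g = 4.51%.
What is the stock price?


Formula: P = D1 / (r - g)
Spread: r - g = 0.1321 - 0.0451 = 0.087
Substituting: P = $2.09 / 0.087
P = $24.02

$24.02


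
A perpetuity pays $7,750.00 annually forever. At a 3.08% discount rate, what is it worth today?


Formula: PV = C / r
Substituting: PV = $7,750.00 / 0.0308
PV = $251,623.38

$251,623.38


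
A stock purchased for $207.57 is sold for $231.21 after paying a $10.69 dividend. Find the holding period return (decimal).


Formula: HPR = (P1 - P0 + D) / P0
Gain: $231.21 - $207.57 + $10.69 = $34.33
HPR = $34.33 / $207.57 = 0.1654

0.1654


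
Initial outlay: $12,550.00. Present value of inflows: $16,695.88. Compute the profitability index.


Formula: PI = PV(cash flows) / initial investment
Substituting: PI = $16,695.88 / $12,550.00
PI = 1.3303

1.3303


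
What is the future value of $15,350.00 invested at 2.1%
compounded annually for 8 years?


Formula: FV = P * (1 + r)^n
Substituting: FV = $15,350.00 * (1 + 0.021)^8
Growth factor: (1.021)^8 = 1.18088
FV = $15,350.00 * 1.18088 = $18,126.52

$18,126.52


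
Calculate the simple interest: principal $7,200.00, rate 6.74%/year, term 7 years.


Formula: I = P * r * t
Substituting: I = $7,200.00 * 0.0674 * 7
Step: I = $7,200.00 * 0.4718
I = $3,396.96

$3,396.96


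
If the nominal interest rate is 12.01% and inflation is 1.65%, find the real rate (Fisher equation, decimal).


Formula: (1 + r_real) = (1 + r_nom) / (1 + inflation)
Substituting: (1 + r_real) = 1.1201 / 1.0165
(1 + r_real) = 1.101918
r_real = 1.101918 - 1 = 0.101918

0.101918


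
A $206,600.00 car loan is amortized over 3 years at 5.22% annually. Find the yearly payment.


Formula: PMT = PV * r / (1 - (1+r)^(-n))
Denominator: 1 - (1 + 0.0522)^(-3) = 0.14157
Numerator: $206,600.00 * 0.0522 = 10784.52
PMT = 10784.52 / 0.14157 = $76,178.24

$76,178.24


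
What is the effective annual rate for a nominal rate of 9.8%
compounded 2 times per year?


Formula: EAR = (1 + r/m)^m - 1
Period rate: r/m = 0.098 / 2 = 0.049
Compounding: (1 + 0.049)^2 = 1.100401
EAR = 1.100401 - 1 = 0.100401

0.100401


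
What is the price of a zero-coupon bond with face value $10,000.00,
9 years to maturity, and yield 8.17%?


Formula: Price = FV / (1 + r)^n
Substituting: Price = $10,000.00 / (1 + 0.0817)^9
Discount factor: (1.0817)^9 = 2.027503
Price = $10,000.00 / 2.027503 = $4,932.18

$4,932.18


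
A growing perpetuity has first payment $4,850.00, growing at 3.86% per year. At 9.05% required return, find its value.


Formula: PV = C / (r - g)
Spread: r - g = 0.0905 - 0.0386 = 0.0519
Substituting: PV = $4,850.00 / 0.0519
PV = $93,448.94

$93,448.94


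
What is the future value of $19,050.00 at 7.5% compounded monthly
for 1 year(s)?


Formula: FV = P * (1 + r/m)^(m*t)
Period rate: r/m = 0.075 / 12 = 0.00625
Total periods: m*t = 12 * 1 = 12
Growth factor: (1 + 0.00625)^12 = 1.077633
FV = $19,050.00 * 1.077633 = $20,528.90

$20,528.90


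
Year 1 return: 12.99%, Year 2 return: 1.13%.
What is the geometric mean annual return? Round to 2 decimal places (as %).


Formula: Geometric mean = ((1+r1)*(1+r2))^(1/2) - 1
Product: (1 + 0.1299) * (1 + 0.0113) = 1.1299 * 1.0113 = 1.142668
Square root: 1.142668^0.5 = 1.068956
Geometric mean = 1.068956 - 1 = 0.068956
As percentage: 6.90%

6.90%


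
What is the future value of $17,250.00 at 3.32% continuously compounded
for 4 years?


Formula: FV = P * e^(r*t)
Exponent: r*t = 0.0332 * 4 = 0.1328
e^(0.1328) = 1.142022
FV = $17,250.00 * 1.142022 = $19,699.87

$19,699.87


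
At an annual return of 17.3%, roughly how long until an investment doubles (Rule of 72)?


Formula: Years ≈ 72 / r
Substituting: Years ≈ 72 / 17.3
Years ≈ 4.2

4.2 years


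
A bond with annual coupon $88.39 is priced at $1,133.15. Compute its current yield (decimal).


Formula: Current yield = annual coupon / price
Substituting: CY = $88.39 / $1,133.15
CY = 0.078004

0.078004


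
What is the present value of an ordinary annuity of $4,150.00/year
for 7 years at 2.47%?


Formula: PV = PMT * (1 - (1+r)^(-n)) / r
Discount factor: (1 + 0.0247)^(-7) = 0.842991
Bracket: 1 - 0.842991 = 0.157009
PV = $4,150.00 * 0.157009 / 0.0247 = $26,380.08

$26,380.08


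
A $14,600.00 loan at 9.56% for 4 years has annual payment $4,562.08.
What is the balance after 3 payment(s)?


Formula: Balance = PV*(1+r)^k - PMT*((1+r)^k - 1)/r
Growth: (1 + 0.0956)^3 = 1.315092
Accumulated factor: ((1+r)^k - 1)/r = 3.295939
Balance = $14,600.00 * 1.315092 - $4,562.08 * 3.295939
Balance = $4,164.00

$4,164.00


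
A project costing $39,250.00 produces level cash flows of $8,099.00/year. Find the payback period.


Formula: Payback = investment / annual cash flow
Substituting: Payback = $39,250.00 / $8,099.00
Payback = 4.8463 years

4.8463 years


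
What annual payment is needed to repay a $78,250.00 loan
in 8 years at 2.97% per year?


Formula: PMT = PV * r / (1 - (1+r)^(-n))
Denominator: 1 - (1 + 0.0297)^(-8) = 0.208749
Numerator: $78,250.00 * 0.0297 = 2324.025
PMT = 2324.025 / 0.208749 = $11,133.11

$11,133.11


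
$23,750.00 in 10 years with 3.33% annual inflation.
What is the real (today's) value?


Formula: Real value = nominal / (1 + inflation)^years
Price level: (1 + 0.0333)^10 = 1.3876
Real value = $23,750.00 / 1.3876 = $17,115.88

$17,115.88


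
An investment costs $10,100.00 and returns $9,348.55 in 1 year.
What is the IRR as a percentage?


Formula: IRR = C1/C0 - 1
Substituting: IRR = $9,348.55 / $10,100.00 - 1
Ratio: 0.925599 - 1 = -0.074401
IRR = -7.4401%

-7.4401%


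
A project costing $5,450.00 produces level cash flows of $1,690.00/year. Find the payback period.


Formula: Payback = investment / annual cash flow
Substituting: Payback = $5,450.00 / $1,690.00
Payback = 3.2249 years

3.2249 years


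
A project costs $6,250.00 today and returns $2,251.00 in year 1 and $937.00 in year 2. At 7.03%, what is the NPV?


Formula: NPV = C0 + C1/(1+r) + C2/(1+r)^2
Discount C1: $2,251.00 / (1 + 0.0703) = $2,103.15
Discount C2: $937.00 / (1 + 0.0703)^2 = $817.95
NPV = -$6,250.00 + $2,103.15 + $817.95 = -$3,328.90

-$3,328.90


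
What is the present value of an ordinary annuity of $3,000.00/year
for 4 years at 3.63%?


Formula: PV = PMT * (1 - (1+r)^(-n)) / r
Discount factor: (1 + 0.0363)^(-4) = 0.867078
Bracket: 1 - 0.867078 = 0.132922
PV = $3,000.00 * 0.132922 / 0.0363 = $10,985.32

$10,985.32


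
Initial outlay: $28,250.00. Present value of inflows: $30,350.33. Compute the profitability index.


Formula: PI = PV(cash flows) / initial investment
Substituting: PI = $30,350.33 / $28,250.00
PI = 1.0743

1.0743


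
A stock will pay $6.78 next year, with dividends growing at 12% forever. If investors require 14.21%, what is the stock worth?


Formula: P = D1 / (r - g)
Spread: r - g = 0.1421 - 0.12 = 0.0221
Substituting: P = $6.78 / 0.0221
P = $306.79

$306.79


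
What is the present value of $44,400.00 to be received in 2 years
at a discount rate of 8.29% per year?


Formula: PV = FV / (1 + r)^n
Substituting: PV = $44,400.00 / (1 + 0.0829)^2
Discount factor: (1.0829)^2 = 1.172672
PV = $44,400.00 / 1.172672 = $37,862.24

$37,862.24


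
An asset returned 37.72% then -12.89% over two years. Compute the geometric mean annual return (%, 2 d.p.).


Formula: Geometric mean = ((1+r1)*(1+r2))^(1/2) - 1
Product: (1 + 0.3772) * (1 + -0.1289) = 1.3772 * 0.8711 = 1.199679
Square root: 1.199679^0.5 = 1.095299
Geometric mean = 1.095299 - 1 = 0.095299
As percentage: 9.53%

9.53%


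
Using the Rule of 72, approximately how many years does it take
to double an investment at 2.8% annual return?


Formula: Years ≈ 72 / r
Substituting: Years ≈ 72 / 2.8
Years ≈ 25.7

25.7 years


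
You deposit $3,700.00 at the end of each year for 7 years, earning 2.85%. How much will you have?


Formula: FV = PMT * ((1+r)^n - 1) / r
Growth factor: (1 + 0.0285)^7 = 1.217391
Numerator: 1.217391 - 1 = 0.217391
FV = $3,700.00 * 0.217391 / 0.0285 = $28,222.69

$28,222.69


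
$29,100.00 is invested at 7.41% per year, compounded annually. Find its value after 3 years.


Formula: FV = P * (1 + r)^n
Substituting: FV = $29,100.00 * (1 + 0.0741)^3
Growth factor: (1.0741)^3 = 1.239179
FV = $29,100.00 * 1.239179 = $36,060.12

$36,060.12


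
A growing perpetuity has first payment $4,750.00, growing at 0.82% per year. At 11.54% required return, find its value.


Formula: PV = C / (r - g)
Spread: r - g = 0.1154 - 0.0082 = 0.1072
Substituting: PV = $4,750.00 / 0.1072
PV = $44,309.70

$44,309.70


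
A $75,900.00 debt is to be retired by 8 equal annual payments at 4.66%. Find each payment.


Formula: PMT = PV * r / (1 - (1+r)^(-n))
Denominator: 1 - (1 + 0.0466)^(-8) = 0.305369
Numerator: $75,900.00 * 0.0466 = 3536.94
PMT = 3536.94 / 0.305369 = $11,582.51

$11,582.51


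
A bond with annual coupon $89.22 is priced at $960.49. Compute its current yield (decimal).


Formula: Current yield = annual coupon / price
Substituting: CY = $89.22 / $960.49
CY = 0.09289

0.09289


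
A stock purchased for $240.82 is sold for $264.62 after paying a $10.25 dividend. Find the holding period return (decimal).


Formula: HPR = (P1 - P0 + D) / P0
Gain: $264.62 - $240.82 + $10.25 = $34.05
HPR = $34.05 / $240.82 = 0.1414

0.1414


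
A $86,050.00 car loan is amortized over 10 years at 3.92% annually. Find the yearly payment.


Formula: PMT = PV * r / (1 - (1+r)^(-n))
Denominator: 1 - (1 + 0.0392)^(-10) = 0.319217
Numerator: $86,050.00 * 0.0392 = 3373.16
PMT = 3373.16 / 0.319217 = $10,566.98

$10,566.98


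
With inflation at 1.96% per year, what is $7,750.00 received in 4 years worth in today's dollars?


Formula: Real value = nominal / (1 + inflation)^years
Price level: (1 + 0.0196)^4 = 1.080735
Real value = $7,750.00 / 1.080735 = $7,171.04

$7,171.04


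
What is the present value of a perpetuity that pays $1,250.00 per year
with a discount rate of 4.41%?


Formula: PV = C / r
Substituting: PV = $1,250.00 / 0.0441
PV = $28,344.67

$28,344.67


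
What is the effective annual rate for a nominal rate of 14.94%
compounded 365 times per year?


Formula: EAR = (1 + r/m)^m - 1
Period rate: r/m = 0.1494 / 365 = 0.000409
Compounding: (1 + 0.000409)^365 = 1.161102
EAR = 1.161102 - 1 = 0.161102

0.161102


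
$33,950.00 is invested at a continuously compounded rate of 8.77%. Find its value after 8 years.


Formula: FV = P * e^(r*t)
Exponent: r*t = 0.0877 * 8 = 0.7016
e^(0.7016) = 2.016977
FV = $33,950.00 * 2.016977 = $68,476.38

$68,476.38


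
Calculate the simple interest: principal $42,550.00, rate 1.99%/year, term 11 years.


Formula: I = P * r * t
Substituting: I = $42,550.00 * 0.0199 * 11
Step: I = $42,550.00 * 0.2189
I = $9,314.20

$9,314.20


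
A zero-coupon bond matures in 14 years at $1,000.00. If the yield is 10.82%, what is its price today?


Formula: Price = FV / (1 + r)^n
Substituting: Price = $1,000.00 / (1 + 0.1082)^14
Discount factor: (1.1082)^14 = 4.213607
Price = $1,000.00 / 4.213607 = $237.33

$237.33


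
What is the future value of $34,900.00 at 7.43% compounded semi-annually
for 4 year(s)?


Formula: FV = P * (1 + r/m)^(m*t)
Period rate: r/m = 0.0743 / 2 = 0.03715
Total periods: m*t = 2 * 4 = 8
Growth factor: (1 + 0.03715)^8 = 1.338852
FV = $34,900.00 * 1.338852 = $46,725.93

$46,725.93


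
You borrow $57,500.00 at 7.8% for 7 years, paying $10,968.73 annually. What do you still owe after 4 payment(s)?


Formula: Balance = PV*(1+r)^k - PMT*((1+r)^k - 1)/r
Growth: (1 + 0.078)^4 = 1.350439
Accumulated factor: ((1+r)^k - 1)/r = 4.492811
Balance = $57,500.00 * 1.350439 - $10,968.73 * 4.492811
Balance = $28,369.83

$28,369.83


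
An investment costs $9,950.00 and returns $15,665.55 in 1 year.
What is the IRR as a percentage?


Formula: IRR = C1/C0 - 1
Substituting: IRR = $15,665.55 / $9,950.00 - 1
Ratio: 1.574427 - 1 = 0.574427
IRR = 57.4427%

57.4427%


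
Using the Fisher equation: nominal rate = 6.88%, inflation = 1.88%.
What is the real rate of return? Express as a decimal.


Formula: (1 + r_real) = (1 + r_nom) / (1 + inflation)
Substituting: (1 + r_real) = 1.0688 / 1.0188
(1 + r_real) = 1.049077
r_real = 1.049077 - 1 = 0.049077

0.049077


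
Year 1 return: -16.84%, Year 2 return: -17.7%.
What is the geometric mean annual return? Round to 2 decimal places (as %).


Formula: Geometric mean = ((1+r1)*(1+r2))^(1/2) - 1
Product: (1 + -0.1684) * (1 + -0.177) = 0.8316 * 0.823 = 0.684407
Square root: 0.684407^0.5 = 0.827289
Geometric mean = 0.827289 - 1 = -0.172711
As percentage: -17.27%

-17.27%


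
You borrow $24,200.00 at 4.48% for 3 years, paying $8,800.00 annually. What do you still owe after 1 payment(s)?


Formula: Balance = PV*(1+r)^k - PMT*((1+r)^k - 1)/r
Growth: (1 + 0.0448)^1 = 1.0448
Accumulated factor: ((1+r)^k - 1)/r = 1.0
Balance = $24,200.00 * 1.0448 - $8,800.00 * 1.0
Balance = $16,484.16

$16,484.16


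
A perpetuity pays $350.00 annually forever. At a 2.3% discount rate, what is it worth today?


Formula: PV = C / r
Substituting: PV = $350.00 / 0.023
PV = $15,217.39

$15,217.39


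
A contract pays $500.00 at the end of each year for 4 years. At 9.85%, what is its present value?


Formula: PV = PMT * (1 - (1+r)^(-n)) / r
Discount factor: (1 + 0.0985)^(-4) = 0.686752
Bracket: 1 - 0.686752 = 0.313248
PV = $500.00 * 0.313248 / 0.0985 = $1,590.09

$1,590.09


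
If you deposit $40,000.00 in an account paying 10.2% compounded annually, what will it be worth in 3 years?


Formula: FV = P * (1 + r)^n
Substituting: FV = $40,000.00 * (1 + 0.102)^3
Growth factor: (1.102)^3 = 1.338273
FV = $40,000.00 * 1.338273 = $53,530.93

$53,530.93


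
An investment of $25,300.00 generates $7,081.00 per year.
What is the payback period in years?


Formula: Payback = investment / annual cash flow
Substituting: Payback = $25,300.00 / $7,081.00
Payback = 3.5729 years

3.5729 years


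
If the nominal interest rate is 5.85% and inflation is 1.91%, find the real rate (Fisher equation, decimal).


Formula: (1 + r_real) = (1 + r_nom) / (1 + inflation)
Substituting: (1 + r_real) = 1.0585 / 1.0191
(1 + r_real) = 1.038662
r_real = 1.038662 - 1 = 0.038662

0.038662
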